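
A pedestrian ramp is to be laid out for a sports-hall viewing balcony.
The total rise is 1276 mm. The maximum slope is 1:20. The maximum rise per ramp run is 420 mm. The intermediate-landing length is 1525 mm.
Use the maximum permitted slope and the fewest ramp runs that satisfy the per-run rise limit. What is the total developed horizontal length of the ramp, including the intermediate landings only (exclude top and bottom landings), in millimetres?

30095 mm

1276 / 420 = 3.038 → round up to 4 ramp runs. That means 3 intermediate landings.
Horizontal run for 1276 mm of rise at 1:20 is 1276 × 20 = 25520 mm.
Intermediate landings: 3 × 1525 = 4575 mm.
Developed length = 25520 + 4575 = 30095 mm.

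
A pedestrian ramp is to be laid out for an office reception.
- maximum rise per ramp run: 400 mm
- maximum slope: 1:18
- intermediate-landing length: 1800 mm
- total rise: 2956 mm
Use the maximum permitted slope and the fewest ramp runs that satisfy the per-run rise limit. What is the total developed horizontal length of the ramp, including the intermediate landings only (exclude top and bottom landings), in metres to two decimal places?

2956 / 400 = 7.390 → round up to 8 ramp runs. That means 7 intermediate landings.
Ramp run (horizontal) at 1:18: 2956 × 18 = 53208 mm.
7 intermediate landings contribute 7 × 1800 = 12600 mm.
Total developed length = 53208 + 12600 = 65808 mm.
= 65.81 m.

65.81 m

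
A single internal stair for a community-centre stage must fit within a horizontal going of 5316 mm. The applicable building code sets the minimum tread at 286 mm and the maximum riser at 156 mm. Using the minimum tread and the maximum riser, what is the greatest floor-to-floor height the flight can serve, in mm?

2964 mm

5316 / 286 = 18.59, so 18 treads fit.
Risers = treads + 1 = 19.
Maximum height = 19 × 156 = 2964 mm.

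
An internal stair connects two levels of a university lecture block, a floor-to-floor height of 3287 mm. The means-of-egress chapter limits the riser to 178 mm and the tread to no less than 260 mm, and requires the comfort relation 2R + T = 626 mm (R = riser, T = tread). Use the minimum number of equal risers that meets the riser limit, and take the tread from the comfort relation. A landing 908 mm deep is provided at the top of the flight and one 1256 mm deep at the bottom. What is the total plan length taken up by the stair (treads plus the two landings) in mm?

7204 mm

At most 178 each: 3287/178 = 18.47, giving 19 risers.
Each riser is 3287/19 = 173 mm (≤ 178 mm).
Tread T = 626 − 2 × 173 = 280 mm (≥ 260 mm).
19 risers give 18 treads; going = 18 × 280 = 5040 mm.
Enclosure = 5040 + 908 + 1256 = 7204 mm.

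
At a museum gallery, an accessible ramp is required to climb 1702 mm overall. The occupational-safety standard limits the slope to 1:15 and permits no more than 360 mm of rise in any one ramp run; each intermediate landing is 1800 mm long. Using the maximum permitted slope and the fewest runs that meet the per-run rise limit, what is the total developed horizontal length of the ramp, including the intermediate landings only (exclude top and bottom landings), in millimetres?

1702 / 360 = 4.73, so 5 ramp runs are needed. That means 4 intermediate landings.
Ramp run (horizontal) at 1:15: 1702 × 15 = 25530 mm.
4 intermediate landings contribute 4 × 1800 = 7200 mm.
Total developed length = 25530 + 7200 = 32730 mm.

32730 mm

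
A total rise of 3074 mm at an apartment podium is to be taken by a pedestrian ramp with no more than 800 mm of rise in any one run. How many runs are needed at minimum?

3074 / 800 = 3.842 → round up to 4 ramp runs.

4 runs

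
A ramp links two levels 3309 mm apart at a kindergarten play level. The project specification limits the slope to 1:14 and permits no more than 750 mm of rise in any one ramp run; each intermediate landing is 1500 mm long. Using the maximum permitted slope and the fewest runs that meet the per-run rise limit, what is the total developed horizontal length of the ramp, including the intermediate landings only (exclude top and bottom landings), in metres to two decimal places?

⌈3309/750⌉ = 5 ramp runs. That means 4 intermediate landings.
Horizontal run for 3309 mm of rise at 1:14 is 3309 × 14 = 46326 mm.
4 intermediate landings contribute 4 × 1500 = 6000 mm.
Total developed length = 46326 + 6000 = 52326 mm.
= 52.33 m.

52.33 m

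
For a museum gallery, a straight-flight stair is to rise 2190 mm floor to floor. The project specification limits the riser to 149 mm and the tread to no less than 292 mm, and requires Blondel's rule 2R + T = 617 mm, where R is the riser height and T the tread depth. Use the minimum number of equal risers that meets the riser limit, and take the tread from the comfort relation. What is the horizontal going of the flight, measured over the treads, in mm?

2190 / 149 = 14.698 → round up to 15 risers.
Each riser is 2190/15 = 146 mm (≤ 149 mm).
From 2R + T = 617: T = 617 − 292 = 325 mm.
Going = (15 − 1) × 325 = 4550 mm.

4550 mm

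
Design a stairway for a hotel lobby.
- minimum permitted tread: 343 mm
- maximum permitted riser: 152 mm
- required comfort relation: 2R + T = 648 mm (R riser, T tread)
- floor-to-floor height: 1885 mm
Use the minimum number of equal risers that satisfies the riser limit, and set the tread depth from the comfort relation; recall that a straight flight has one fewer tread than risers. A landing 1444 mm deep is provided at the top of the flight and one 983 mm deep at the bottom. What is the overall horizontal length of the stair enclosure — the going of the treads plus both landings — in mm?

6723 mm

1885 / 152 = 12.40, so 13 risers are needed.
Each riser is 1885/13 = 145 mm (≤ 152 mm).
Tread T = 648 − 2 × 145 = 358 mm (≥ 343 mm).
Going = (13 − 1) × 358 = 4296 mm.
Add landings: 4296 + 1444 + 983 = 6723 mm.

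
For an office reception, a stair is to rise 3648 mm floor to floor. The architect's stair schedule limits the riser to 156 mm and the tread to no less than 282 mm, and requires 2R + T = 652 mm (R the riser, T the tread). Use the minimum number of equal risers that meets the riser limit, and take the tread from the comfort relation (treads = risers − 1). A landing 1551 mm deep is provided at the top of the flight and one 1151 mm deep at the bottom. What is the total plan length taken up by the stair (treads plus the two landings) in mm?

⌈3648/156⌉ = 24 risers.
Riser R = 3648 / 24 = 152 mm, within the 156 mm limit.
From 2R + T = 652: T = 652 − 304 = 348 mm.
Treads = 24 − 1 = 23; going = 23 × 348 = 8004 mm.
Enclosure = 8004 + 1551 + 1151 = 10706 mm.

10706 mm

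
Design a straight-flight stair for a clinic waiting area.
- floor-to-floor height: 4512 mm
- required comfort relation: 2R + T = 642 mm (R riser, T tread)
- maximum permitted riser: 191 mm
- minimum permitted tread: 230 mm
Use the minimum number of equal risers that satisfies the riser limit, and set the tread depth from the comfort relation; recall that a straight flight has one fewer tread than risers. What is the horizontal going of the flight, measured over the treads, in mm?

6118 mm

4512 / 191 = 23.623 → round up to 24 risers.
R = 4512 ÷ 24 = 188 mm.
Tread T = 642 − 2 × 188 = 266 mm (≥ 230 mm).
Going = (24 − 1) × 266 = 6118 mm.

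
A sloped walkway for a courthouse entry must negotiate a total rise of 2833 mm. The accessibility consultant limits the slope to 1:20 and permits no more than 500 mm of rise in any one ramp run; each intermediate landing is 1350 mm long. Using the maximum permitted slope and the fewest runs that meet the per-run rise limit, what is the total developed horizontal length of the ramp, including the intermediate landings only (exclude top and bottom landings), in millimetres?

63410 mm

2833 / 500 = 5.666 → round up to 6 ramp runs. That means 5 intermediate landings.
Horizontal run for 2833 mm of rise at 1:20 is 2833 × 20 = 56660 mm.
Intermediate landings: 5 × 1350 = 6750 mm.
Developed length = 56660 + 6750 = 63410 mm.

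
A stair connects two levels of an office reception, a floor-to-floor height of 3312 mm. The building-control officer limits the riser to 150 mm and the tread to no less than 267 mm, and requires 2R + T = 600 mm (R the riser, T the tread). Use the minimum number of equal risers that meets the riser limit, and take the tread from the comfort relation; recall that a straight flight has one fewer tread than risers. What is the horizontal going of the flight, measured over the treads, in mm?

6864 mm

3312 / 150 = 22.080 → round up to 23 risers.
R = 3312 ÷ 23 = 144 mm.
T = 600 − 2·144 = 312 mm, which satisfies the 267 mm minimum.
Treads = 23 − 1 = 22; going = 22 × 312 = 6864 mm.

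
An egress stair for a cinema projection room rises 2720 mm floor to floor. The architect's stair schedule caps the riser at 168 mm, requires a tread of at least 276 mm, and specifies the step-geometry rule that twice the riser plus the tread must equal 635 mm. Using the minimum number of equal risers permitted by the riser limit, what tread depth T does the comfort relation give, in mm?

315 mm

2720 / 168 = 16.190 → round up to 17 risers.
Each riser is 2720/17 = 160 mm (≤ 168 mm).
From 2R + T = 635: T = 635 − 320 = 315 mm.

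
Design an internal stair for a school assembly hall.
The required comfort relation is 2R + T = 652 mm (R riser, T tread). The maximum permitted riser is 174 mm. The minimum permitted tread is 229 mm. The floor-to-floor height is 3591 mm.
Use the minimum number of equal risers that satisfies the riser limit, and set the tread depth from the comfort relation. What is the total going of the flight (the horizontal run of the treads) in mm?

At most 174 each: 3591/174 = 20.64, giving 21 risers.
Each riser is 3591/21 = 171 mm (≤ 174 mm).
Tread T = 652 − 2 × 171 = 310 mm (≥ 229 mm).
Treads = 21 − 1 = 20; going = 20 × 310 = 6200 mm.

6200 mm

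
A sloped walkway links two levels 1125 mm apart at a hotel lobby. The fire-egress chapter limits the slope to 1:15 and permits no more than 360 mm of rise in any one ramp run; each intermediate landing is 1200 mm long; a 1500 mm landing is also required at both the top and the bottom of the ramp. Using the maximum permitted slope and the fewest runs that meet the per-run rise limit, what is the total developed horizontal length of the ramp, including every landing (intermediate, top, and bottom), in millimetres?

⌈1125/360⌉ = 4 ramp runs. That means 3 intermediate landings.
Ramp run (horizontal) at 1:15: 1125 × 15 = 16875 mm.
3 intermediate landings contribute 3 × 1200 = 3600 mm.
Top and bottom landings: 2 × 1500 = 3000 mm.
Total = 16875 + 3600 + 3000 = 23475 mm.

23475 mm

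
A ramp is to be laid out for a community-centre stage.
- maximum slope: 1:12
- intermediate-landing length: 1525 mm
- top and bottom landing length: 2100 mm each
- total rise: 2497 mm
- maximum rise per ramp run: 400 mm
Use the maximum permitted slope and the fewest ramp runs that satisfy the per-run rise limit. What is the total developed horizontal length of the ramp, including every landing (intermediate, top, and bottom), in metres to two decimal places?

43.31 m

2497 / 400 = 6.242 → round up to 7 ramp runs. That means 6 intermediate landings.
Horizontal run for 2497 mm of rise at 1:12 is 2497 × 12 = 29964 mm.
Intermediate landings: 6 × 1525 = 9150 mm.
Top and bottom landings: 2 × 2100 = 4200 mm.
Total = 29964 + 9150 + 4200 = 43314 mm.
= 43.31 m.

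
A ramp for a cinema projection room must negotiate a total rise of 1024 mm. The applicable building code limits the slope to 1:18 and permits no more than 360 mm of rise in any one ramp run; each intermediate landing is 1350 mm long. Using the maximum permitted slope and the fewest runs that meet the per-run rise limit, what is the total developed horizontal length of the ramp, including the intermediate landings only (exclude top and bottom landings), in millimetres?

21132 mm

1024 / 360 = 2.844 → round up to 3 ramp runs. That means 2 intermediate landings.
Horizontal run for 1024 mm of rise at 1:18 is 1024 × 18 = 18432 mm.
2 intermediate landings contribute 2 × 1350 = 2700 mm.
Total developed length = 18432 + 2700 = 21132 mm.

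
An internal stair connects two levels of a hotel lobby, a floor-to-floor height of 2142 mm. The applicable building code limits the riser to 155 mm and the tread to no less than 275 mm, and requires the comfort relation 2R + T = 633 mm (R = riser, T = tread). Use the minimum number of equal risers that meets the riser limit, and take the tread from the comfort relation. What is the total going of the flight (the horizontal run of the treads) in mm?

4251 mm

⌈2142/155⌉ = 14 risers.
Riser R = 2142 / 14 = 153 mm, within the 155 mm limit.
T = 633 − 2·153 = 327 mm, which satisfies the 275 mm minimum.
Treads = 14 − 1 = 13; going = 13 × 327 = 4251 mm.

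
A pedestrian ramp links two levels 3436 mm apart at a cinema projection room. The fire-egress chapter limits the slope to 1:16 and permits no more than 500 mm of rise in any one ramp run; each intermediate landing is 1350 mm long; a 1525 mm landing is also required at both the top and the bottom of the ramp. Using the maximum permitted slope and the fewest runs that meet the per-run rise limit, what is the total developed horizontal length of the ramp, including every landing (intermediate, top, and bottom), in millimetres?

66126 mm

⌈3436/500⌉ = 7 ramp runs. That means 6 intermediate landings.
Horizontal run for 3436 mm of rise at 1:16 is 3436 × 16 = 54976 mm.
Intermediate landings: 6 × 1350 = 8100 mm.
Top and bottom landings: 2 × 1525 = 3050 mm.
Total = 54976 + 8100 + 3050 = 66126 mm.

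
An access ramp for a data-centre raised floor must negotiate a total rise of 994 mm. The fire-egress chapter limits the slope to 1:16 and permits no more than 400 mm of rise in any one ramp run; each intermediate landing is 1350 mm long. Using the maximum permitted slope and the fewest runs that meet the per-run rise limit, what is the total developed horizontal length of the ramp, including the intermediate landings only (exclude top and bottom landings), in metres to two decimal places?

18.60 m

⌈994/400⌉ = 3 ramp runs. That means 2 intermediate landings.
Horizontal run for 994 mm of rise at 1:16 is 994 × 16 = 15904 mm.
Intermediate landings: 2 × 1350 = 2700 mm.
Developed length = 15904 + 2700 = 18604 mm.
= 18.60 m.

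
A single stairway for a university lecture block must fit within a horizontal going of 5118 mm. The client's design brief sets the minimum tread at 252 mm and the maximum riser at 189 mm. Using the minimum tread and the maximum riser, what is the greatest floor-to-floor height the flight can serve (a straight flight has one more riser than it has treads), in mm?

5118 / 252 = 20.31, so 20 treads fit.
Risers = treads + 1 = 21.
Maximum height = 21 × 189 = 3969 mm.

3969 mm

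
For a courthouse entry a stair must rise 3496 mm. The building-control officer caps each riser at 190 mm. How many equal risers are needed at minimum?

⌈3496/190⌉ = 19 risers.

19 risers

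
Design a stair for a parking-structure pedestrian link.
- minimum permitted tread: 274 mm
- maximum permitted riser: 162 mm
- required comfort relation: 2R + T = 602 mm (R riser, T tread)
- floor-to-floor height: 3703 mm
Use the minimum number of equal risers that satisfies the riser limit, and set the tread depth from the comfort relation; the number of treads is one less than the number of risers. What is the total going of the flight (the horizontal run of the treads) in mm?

6160 mm

At most 162 each: 3703/162 = 22.86, giving 23 risers.
Riser R = 3703 / 23 = 161 mm, within the 162 mm limit.
T = 602 − 2·161 = 280 mm, which satisfies the 274 mm minimum.
Going = (23 − 1) × 280 = 6160 mm.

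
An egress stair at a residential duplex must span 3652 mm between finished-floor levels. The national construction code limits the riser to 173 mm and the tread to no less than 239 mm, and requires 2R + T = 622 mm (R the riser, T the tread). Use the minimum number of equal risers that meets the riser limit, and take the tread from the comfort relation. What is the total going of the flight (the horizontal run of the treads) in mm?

6090 mm

⌈3652/173⌉ = 22 risers.
Each riser is 3652/22 = 166 mm (≤ 173 mm).
T = 622 − 2·166 = 290 mm, which satisfies the 239 mm minimum.
Going = (22 − 1) × 290 = 6090 mm.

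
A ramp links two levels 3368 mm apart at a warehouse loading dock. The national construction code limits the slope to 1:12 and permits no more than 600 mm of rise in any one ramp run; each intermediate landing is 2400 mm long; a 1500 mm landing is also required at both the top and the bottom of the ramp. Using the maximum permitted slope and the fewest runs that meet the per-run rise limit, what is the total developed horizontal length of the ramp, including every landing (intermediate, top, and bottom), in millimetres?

55416 mm

3368 / 600 = 5.613 → round up to 6 ramp runs. That means 5 intermediate landings.
Ramp run (horizontal) at 1:12: 3368 × 12 = 40416 mm.
5 intermediate landings contribute 5 × 2400 = 12000 mm.
Top and bottom landings: 2 × 1500 = 3000 mm.
Total = 40416 + 12000 + 3000 = 55416 mm.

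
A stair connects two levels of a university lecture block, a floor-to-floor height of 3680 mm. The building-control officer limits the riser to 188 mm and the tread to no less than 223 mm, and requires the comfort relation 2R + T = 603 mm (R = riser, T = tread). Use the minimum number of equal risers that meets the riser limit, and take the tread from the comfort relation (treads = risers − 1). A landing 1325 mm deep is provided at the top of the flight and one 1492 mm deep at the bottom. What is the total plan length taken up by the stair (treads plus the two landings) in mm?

7282 mm

3680 / 188 = 19.574 → round up to 20 risers.
Each riser is 3680/20 = 184 mm (≤ 188 mm).
Tread T = 603 − 2 × 184 = 235 mm (≥ 223 mm).
Going = (20 − 1) × 235 = 4465 mm.
Enclosure = 4465 + 1325 + 1492 = 7282 mm.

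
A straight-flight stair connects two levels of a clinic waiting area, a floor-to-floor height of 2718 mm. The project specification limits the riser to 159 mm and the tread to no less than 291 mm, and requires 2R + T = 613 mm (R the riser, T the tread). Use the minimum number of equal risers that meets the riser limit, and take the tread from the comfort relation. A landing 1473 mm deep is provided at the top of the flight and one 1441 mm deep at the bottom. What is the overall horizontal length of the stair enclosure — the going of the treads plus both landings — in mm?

At most 159 each: 2718/159 = 17.09, giving 18 risers.
Riser R = 2718 / 18 = 151 mm, within the 159 mm limit.
T = 613 − 2·151 = 311 mm, which satisfies the 291 mm minimum.
Treads = 18 − 1 = 17; going = 17 × 311 = 5287 mm.
Enclosure = 5287 + 1473 + 1441 = 8201 mm.

8201 mm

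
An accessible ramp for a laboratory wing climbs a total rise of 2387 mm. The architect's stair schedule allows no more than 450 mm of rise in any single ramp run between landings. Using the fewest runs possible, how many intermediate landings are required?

2387 / 450 = 5.304 → round up to 6 ramp runs.
6 runs are separated by 5 intermediate landings.

5 intermediate landings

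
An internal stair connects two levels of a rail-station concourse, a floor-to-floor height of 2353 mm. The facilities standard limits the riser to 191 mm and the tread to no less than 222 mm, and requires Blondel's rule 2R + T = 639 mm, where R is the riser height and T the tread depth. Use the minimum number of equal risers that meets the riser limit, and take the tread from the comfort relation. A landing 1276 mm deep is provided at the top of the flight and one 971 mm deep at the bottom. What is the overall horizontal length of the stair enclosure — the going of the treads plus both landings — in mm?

2353 / 191 = 12.32, so 13 risers are needed.
Each riser is 2353/13 = 181 mm (≤ 191 mm).
From 2R + T = 639: T = 639 − 362 = 277 mm.
13 risers give 12 treads; going = 12 × 277 = 3324 mm.
Add landings: 3324 + 1276 + 971 = 5571 mm.

5571 mm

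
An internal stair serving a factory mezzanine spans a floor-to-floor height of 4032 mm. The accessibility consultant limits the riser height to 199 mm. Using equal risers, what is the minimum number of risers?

4032 / 199 = 20.261 → round up to 21 risers.

21 risers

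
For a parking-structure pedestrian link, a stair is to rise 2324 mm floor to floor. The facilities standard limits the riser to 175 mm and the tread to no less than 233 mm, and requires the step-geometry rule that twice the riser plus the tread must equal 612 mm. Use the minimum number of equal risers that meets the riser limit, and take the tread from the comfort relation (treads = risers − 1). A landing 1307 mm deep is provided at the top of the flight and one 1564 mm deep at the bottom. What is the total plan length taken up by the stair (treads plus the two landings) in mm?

2324 / 175 = 13.280 → round up to 14 risers.
Riser R = 2324 / 14 = 166 mm, within the 175 mm limit.
From 2R + T = 612: T = 612 − 332 = 280 mm.
Treads = 14 − 1 = 13; going = 13 × 280 = 3640 mm.
Enclosure = 3640 + 1307 + 1564 = 6511 mm.

6511 mm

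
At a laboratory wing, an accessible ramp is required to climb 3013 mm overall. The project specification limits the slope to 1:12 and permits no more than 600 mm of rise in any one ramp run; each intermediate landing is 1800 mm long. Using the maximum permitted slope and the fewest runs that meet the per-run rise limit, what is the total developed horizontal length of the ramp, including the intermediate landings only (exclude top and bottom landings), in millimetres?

At most 600 each: 3013/600 = 5.02, giving 6 ramp runs. That means 5 intermediate landings.
Horizontal run for 3013 mm of rise at 1:12 is 3013 × 12 = 36156 mm.
Intermediate landings: 5 × 1800 = 9000 mm.
Developed length = 36156 + 9000 = 45156 mm.

45156 mm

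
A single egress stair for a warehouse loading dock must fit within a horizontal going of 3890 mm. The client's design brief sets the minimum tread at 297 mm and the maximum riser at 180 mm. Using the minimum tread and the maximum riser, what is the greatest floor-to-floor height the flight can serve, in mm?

Treads that fit: ⌊3890 / 297⌋ = 13.
Risers = treads + 1 = 14.
Maximum height = 14 × 180 = 2520 mm.

2520 mm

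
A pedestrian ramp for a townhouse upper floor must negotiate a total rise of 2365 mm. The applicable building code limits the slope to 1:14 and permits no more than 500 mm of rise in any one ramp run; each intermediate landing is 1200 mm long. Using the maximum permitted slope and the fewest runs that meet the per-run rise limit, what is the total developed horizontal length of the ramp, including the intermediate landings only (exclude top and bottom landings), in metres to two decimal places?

2365 / 500 = 4.730 → round up to 5 ramp runs. That means 4 intermediate landings.
Horizontal run for 2365 mm of rise at 1:14 is 2365 × 14 = 33110 mm.
Intermediate landings: 4 × 1200 = 4800 mm.
Total developed length = 33110 + 4800 = 37910 mm.
= 37.91 m.

37.91 m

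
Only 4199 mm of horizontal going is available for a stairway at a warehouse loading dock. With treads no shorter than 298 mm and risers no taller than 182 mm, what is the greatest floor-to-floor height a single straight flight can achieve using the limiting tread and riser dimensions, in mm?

Treads that fit: ⌊4199 / 298⌋ = 14.
Risers = treads + 1 = 15.
Maximum height = 15 × 182 = 2730 mm.

2730 mm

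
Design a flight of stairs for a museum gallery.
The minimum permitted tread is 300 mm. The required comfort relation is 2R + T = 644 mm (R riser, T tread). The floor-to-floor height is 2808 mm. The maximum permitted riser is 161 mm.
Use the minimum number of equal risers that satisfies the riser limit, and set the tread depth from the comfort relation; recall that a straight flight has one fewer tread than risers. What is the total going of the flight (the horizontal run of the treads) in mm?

2808 / 161 = 17.44, so 18 risers are needed.
R = 2808 ÷ 18 = 156 mm.
From 2R + T = 644: T = 644 − 312 = 332 mm.
Treads = 18 − 1 = 17; going = 17 × 332 = 5644 mm.

5644 mm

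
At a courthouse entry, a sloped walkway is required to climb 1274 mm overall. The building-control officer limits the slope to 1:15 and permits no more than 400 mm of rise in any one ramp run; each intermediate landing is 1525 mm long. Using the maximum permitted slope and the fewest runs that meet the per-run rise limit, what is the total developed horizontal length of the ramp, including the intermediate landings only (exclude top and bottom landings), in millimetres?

23685 mm

At most 400 each: 1274/400 = 3.19, giving 4 ramp runs. That means 3 intermediate landings.
Horizontal run for 1274 mm of rise at 1:15 is 1274 × 15 = 19110 mm.
3 intermediate landings contribute 3 × 1525 = 4575 mm.
Developed length = 19110 + 4575 = 23685 mm.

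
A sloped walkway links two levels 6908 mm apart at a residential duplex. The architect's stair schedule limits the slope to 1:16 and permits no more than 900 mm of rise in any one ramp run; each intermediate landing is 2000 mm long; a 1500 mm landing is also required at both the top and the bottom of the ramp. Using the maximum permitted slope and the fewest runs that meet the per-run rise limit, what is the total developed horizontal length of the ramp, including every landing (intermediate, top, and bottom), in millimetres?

127528 mm

⌈6908/900⌉ = 8 ramp runs. That means 7 intermediate landings.
Horizontal run for 6908 mm of rise at 1:16 is 6908 × 16 = 110528 mm.
Intermediate landings: 7 × 2000 = 14000 mm.
Top and bottom landings: 2 × 1500 = 3000 mm.
Total = 110528 + 14000 + 3000 = 127528 mm.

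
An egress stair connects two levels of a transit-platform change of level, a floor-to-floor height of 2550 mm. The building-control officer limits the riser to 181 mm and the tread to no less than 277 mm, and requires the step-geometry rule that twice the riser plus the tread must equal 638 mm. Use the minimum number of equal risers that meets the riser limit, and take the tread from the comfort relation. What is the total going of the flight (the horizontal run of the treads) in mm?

4172 mm

⌈2550/181⌉ = 15 risers.
Each riser is 2550/15 = 170 mm (≤ 181 mm).
T = 638 − 2·170 = 298 mm, which satisfies the 277 mm minimum.
Treads = 15 − 1 = 14; going = 14 × 298 = 4172 mm.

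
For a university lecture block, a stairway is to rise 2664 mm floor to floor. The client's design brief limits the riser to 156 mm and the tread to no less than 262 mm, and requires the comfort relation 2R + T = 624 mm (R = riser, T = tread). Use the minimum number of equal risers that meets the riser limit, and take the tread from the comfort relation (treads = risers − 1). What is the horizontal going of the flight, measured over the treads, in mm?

2664 / 156 = 17.077 → round up to 18 risers.
Riser R = 2664 / 18 = 148 mm, within the 156 mm limit.
From 2R + T = 624: T = 624 − 296 = 328 mm.
18 risers give 17 treads; going = 17 × 328 = 5576 mm.

5576 mm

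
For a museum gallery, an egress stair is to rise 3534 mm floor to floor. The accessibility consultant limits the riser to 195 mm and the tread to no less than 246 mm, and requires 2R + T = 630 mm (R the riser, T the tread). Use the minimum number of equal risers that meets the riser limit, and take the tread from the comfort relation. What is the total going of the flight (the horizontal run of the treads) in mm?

4644 mm

3534 / 195 = 18.12, so 19 risers are needed.
Riser R = 3534 / 19 = 186 mm, within the 195 mm limit.
From 2R + T = 630: T = 630 − 372 = 258 mm.
Treads = 19 − 1 = 18; going = 18 × 258 = 4644 mm.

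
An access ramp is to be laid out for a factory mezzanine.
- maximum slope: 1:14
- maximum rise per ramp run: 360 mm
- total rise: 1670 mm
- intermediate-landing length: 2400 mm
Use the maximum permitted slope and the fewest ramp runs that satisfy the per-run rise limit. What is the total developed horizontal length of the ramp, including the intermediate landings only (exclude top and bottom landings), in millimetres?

1670 / 360 = 4.64, so 5 ramp runs are needed. That means 4 intermediate landings.
Horizontal run for 1670 mm of rise at 1:14 is 1670 × 14 = 23380 mm.
4 intermediate landings contribute 4 × 2400 = 9600 mm.
Total developed length = 23380 + 9600 = 32980 mm.

32980 mm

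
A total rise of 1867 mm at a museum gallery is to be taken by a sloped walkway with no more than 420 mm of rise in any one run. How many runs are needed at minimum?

1867 / 420 = 4.445 → round up to 5 ramp runs.

5 runs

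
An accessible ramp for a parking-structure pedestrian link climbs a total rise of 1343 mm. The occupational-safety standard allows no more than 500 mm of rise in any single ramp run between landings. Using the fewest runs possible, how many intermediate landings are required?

⌈1343/500⌉ = 3 ramp runs.
3 runs are separated by 2 intermediate landings.

2 intermediate landings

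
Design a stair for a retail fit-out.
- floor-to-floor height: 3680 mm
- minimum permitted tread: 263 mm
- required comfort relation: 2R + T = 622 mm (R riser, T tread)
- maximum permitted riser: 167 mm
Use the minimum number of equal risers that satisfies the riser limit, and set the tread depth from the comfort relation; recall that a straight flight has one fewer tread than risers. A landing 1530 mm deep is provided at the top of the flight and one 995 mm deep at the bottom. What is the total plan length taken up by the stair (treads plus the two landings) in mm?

9169 mm

3680 / 167 = 22.036 → round up to 23 risers.
R = 3680 ÷ 23 = 160 mm.
T = 622 − 2·160 = 302 mm, which satisfies the 263 mm minimum.
23 risers give 22 treads; going = 22 × 302 = 6644 mm.
Add landings: 6644 + 1530 + 995 = 9169 mm.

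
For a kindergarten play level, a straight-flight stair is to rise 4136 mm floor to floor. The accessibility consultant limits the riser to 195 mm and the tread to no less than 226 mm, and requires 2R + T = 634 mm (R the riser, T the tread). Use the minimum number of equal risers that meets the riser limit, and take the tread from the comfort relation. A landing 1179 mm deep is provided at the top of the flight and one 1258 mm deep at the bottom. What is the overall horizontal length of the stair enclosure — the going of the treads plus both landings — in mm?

4136 / 195 = 21.21, so 22 risers are needed.
Riser R = 4136 / 22 = 188 mm, within the 195 mm limit.
T = 634 − 2·188 = 258 mm, which satisfies the 226 mm minimum.
Treads = 22 − 1 = 21; going = 21 × 258 = 5418 mm.
Add landings: 5418 + 1179 + 1258 = 7855 mm.

7855 mm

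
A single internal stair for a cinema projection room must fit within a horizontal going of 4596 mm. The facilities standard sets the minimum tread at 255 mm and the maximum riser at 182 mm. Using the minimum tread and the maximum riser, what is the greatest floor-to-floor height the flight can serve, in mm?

3458 mm

Treads that fit: ⌊4596 / 255⌋ = 18.
Risers = treads + 1 = 19.
Maximum height = 19 × 182 = 3458 mm.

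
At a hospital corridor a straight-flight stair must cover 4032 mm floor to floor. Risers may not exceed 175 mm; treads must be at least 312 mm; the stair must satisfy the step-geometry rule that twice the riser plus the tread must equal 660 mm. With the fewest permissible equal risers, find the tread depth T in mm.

324 mm

At most 175 each: 4032/175 = 23.04, giving 24 risers.
R = 4032 ÷ 24 = 168 mm.
Tread T = 660 − 2 × 168 = 324 mm (≥ 312 mm).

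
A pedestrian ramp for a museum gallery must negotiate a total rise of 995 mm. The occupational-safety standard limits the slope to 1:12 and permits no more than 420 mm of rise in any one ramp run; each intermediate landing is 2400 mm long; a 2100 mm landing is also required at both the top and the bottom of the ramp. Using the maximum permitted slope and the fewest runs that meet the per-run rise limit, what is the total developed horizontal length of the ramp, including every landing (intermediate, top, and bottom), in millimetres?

20940 mm

⌈995/420⌉ = 3 ramp runs. That means 2 intermediate landings.
Horizontal run for 995 mm of rise at 1:12 is 995 × 12 = 11940 mm.
Intermediate landings: 2 × 2400 = 4800 mm.
Top and bottom landings: 2 × 2100 = 4200 mm.
Total = 11940 + 4800 + 4200 = 20940 mm.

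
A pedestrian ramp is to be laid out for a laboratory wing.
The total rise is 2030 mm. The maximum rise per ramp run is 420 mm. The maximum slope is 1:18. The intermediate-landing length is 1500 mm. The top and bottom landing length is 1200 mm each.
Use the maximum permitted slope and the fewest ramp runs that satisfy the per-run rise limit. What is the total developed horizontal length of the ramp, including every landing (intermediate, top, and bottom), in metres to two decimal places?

⌈2030/420⌉ = 5 ramp runs. That means 4 intermediate landings.
Horizontal run for 2030 mm of rise at 1:18 is 2030 × 18 = 36540 mm.
Intermediate landings: 4 × 1500 = 6000 mm.
Top and bottom landings: 2 × 1200 = 2400 mm.
Total = 36540 + 6000 + 2400 = 44940 mm.
= 44.94 m.

44.94 m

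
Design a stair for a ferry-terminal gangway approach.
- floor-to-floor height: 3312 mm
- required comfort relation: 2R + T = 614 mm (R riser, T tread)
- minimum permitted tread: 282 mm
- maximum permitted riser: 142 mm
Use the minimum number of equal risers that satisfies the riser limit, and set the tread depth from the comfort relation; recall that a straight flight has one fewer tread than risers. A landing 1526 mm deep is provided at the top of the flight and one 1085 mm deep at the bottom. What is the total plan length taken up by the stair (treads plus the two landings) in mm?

10385 mm

3312 / 142 = 23.324 → round up to 24 risers.
Riser R = 3312 / 24 = 138 mm, within the 142 mm limit.
From 2R + T = 614: T = 614 − 276 = 338 mm.
Going = (24 − 1) × 338 = 7774 mm.
Add landings: 7774 + 1526 + 1085 = 10385 mm.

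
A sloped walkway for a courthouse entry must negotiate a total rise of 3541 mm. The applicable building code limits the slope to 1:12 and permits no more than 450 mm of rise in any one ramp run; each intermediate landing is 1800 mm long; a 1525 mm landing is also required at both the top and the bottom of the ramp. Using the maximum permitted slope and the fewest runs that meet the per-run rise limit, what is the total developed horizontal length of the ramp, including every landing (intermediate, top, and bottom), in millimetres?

58142 mm

⌈3541/450⌉ = 8 ramp runs. That means 7 intermediate landings.
Horizontal run for 3541 mm of rise at 1:12 is 3541 × 12 = 42492 mm.
7 intermediate landings contribute 7 × 1800 = 12600 mm.
Top and bottom landings: 2 × 1525 = 3050 mm.
Total = 42492 + 12600 + 3050 = 58142 mm.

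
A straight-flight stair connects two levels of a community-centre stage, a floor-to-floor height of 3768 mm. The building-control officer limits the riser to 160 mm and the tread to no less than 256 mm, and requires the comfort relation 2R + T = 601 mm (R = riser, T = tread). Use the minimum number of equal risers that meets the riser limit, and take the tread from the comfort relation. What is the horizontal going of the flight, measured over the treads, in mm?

6601 mm

⌈3768/160⌉ = 24 risers.
Riser R = 3768 / 24 = 157 mm, within the 160 mm limit.
Tread T = 601 − 2 × 157 = 287 mm (≥ 256 mm).
Treads = 24 − 1 = 23; going = 23 × 287 = 6601 mm.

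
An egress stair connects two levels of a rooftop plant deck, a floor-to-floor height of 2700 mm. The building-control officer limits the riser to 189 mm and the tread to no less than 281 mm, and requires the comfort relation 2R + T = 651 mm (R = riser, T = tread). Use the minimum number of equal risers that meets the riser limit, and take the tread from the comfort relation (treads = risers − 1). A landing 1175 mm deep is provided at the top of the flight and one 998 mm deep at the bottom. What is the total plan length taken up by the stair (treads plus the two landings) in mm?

6247 mm

2700 / 189 = 14.29, so 15 risers are needed.
Riser R = 2700 / 15 = 180 mm, within the 189 mm limit.
T = 651 − 2·180 = 291 mm, which satisfies the 281 mm minimum.
Going = (15 − 1) × 291 = 4074 mm.
Add landings: 4074 + 1175 + 998 = 6247 mm.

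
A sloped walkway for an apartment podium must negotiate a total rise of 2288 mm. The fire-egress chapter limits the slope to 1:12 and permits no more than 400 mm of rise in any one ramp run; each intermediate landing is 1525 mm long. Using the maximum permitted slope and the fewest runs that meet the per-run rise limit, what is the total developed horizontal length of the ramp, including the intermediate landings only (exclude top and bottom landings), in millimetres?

2288 / 400 = 5.720 → round up to 6 ramp runs. That means 5 intermediate landings.
Ramp run (horizontal) at 1:12: 2288 × 12 = 27456 mm.
5 intermediate landings contribute 5 × 1525 = 7625 mm.
Total developed length = 27456 + 7625 = 35081 mm.

35081 mm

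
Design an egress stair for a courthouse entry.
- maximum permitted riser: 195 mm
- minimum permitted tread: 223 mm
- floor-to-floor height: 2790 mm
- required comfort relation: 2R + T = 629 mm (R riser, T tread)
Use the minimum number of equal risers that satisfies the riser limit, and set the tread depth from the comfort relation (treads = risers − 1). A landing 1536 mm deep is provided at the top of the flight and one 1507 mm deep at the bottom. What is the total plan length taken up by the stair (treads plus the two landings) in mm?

2790 / 195 = 14.308 → round up to 15 risers.
Riser R = 2790 / 15 = 186 mm, within the 195 mm limit.
From 2R + T = 629: T = 629 − 372 = 257 mm.
Going = (15 − 1) × 257 = 3598 mm.
Add landings: 3598 + 1536 + 1507 = 6641 mm.

6641 mm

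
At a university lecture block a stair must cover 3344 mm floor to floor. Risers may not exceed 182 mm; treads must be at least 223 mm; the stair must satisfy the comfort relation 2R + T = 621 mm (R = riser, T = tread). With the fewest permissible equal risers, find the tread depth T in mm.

269 mm

3344 / 182 = 18.37, so 19 risers are needed.
Riser R = 3344 / 19 = 176 mm, within the 182 mm limit.
From 2R + T = 621: T = 621 − 352 = 269 mm.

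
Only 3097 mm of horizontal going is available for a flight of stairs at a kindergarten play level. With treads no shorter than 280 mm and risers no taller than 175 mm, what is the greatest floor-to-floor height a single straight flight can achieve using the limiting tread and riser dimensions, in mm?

2100 mm

3097 / 280 = 11.06, so 11 treads fit.
Risers = treads + 1 = 12.
Maximum height = 12 × 175 = 2100 mm.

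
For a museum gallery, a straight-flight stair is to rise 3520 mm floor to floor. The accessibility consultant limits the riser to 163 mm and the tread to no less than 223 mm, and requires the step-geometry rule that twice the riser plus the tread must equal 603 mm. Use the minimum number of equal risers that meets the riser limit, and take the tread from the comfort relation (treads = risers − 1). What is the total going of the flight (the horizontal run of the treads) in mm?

5943 mm

3520 / 163 = 21.595 → round up to 22 risers.
Each riser is 3520/22 = 160 mm (≤ 163 mm).
Tread T = 603 − 2 × 160 = 283 mm (≥ 223 mm).
Going = (22 − 1) × 283 = 5943 mm.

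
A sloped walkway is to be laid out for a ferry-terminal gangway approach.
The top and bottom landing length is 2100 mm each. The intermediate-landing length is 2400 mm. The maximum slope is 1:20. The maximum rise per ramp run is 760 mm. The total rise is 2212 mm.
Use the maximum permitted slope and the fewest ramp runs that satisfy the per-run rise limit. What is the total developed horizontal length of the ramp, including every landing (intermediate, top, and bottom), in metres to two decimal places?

53.24 m

2212 / 760 = 2.91, so 3 ramp runs are needed. That means 2 intermediate landings.
Horizontal run for 2212 mm of rise at 1:20 is 2212 × 20 = 44240 mm.
2 intermediate landings contribute 2 × 2400 = 4800 mm.
Top and bottom landings: 2 × 2100 = 4200 mm.
Total = 44240 + 4800 + 4200 = 53240 mm.
= 53.24 m.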